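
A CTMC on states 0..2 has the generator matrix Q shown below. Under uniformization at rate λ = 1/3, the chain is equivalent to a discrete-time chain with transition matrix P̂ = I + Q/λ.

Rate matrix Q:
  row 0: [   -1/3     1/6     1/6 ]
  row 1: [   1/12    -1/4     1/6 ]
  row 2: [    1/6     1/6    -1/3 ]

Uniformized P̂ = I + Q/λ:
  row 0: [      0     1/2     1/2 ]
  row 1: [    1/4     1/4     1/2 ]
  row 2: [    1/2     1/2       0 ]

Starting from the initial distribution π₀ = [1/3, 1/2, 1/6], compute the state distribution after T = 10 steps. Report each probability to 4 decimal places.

t=0: π = [0.3333, 0.5000, 0.1667]
t=1: π = [0.2083, 0.3750, 0.4167]
t=2: π = [0.3021, 0.4063, 0.2917]
t=3: π = [0.2474, 0.3984, 0.3542]
t=4: π = [0.2767, 0.4004, 0.3229]
t=5: π = [0.2616, 0.3999, 0.3385]
t=6: π = [0.2692, 0.4000, 0.3307]
t=7: π = [0.2654, 0.4000, 0.3346]
t=8: π = [0.2673, 0.4000, 0.3327]
t=9: π = [0.2663, 0.4000, 0.3337]
t=10: π = [0.2668, 0.4000, 0.3332]

π = [0.2668, 0.4000, 0.3332]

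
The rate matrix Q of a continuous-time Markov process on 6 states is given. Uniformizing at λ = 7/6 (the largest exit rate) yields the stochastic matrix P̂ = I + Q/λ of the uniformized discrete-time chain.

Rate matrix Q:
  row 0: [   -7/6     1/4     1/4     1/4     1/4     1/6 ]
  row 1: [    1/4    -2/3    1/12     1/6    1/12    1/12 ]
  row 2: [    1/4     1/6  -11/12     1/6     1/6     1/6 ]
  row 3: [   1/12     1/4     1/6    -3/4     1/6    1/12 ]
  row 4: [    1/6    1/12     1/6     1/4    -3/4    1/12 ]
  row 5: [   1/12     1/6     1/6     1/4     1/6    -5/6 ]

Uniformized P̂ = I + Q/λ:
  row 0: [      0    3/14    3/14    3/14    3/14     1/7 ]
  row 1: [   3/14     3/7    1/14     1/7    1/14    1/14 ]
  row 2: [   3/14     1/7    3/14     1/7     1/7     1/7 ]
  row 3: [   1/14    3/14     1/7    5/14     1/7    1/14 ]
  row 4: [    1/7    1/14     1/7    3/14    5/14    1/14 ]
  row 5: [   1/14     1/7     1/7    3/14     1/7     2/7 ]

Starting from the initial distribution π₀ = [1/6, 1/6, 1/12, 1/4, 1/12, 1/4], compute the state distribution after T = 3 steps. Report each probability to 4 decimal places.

t=0: π = [0.1667, 0.1667, 0.0833, 0.2500, 0.0833, 0.2500]
t=1: π = [0.1012, 0.2143, 0.1488, 0.2321, 0.1607, 0.1429]
t=2: π = [0.1276, 0.2164, 0.1454, 0.2215, 0.1692, 0.1199]
t=3: π = [0.1261, 0.2175, 0.1469, 0.2201, 0.1728, 0.1166]

π = [0.1261, 0.2175, 0.1469, 0.2201, 0.1728, 0.1166]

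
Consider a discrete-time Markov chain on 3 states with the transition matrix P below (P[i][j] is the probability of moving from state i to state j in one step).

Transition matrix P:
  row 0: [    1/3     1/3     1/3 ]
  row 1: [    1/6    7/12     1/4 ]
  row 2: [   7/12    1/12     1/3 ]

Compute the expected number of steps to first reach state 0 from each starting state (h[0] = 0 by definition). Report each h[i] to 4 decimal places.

h = [0.0000, 3.5676, 1.9459]

First-step conditioning: h[0] = 0; for i ≠ 0, h[i] = 1 + Σ_k P[i][k]·h[k].
  h[1] = 1 + 7/12·h[1] + 1/4·h[2]
  h[2] = 1 + 1/12·h[1] + 1/3·h[2]
Solving the 2×2 linear system over states ≠ 0 gives exactly h = [0, 132/37, 72/37] (h[0] = 0 is the target).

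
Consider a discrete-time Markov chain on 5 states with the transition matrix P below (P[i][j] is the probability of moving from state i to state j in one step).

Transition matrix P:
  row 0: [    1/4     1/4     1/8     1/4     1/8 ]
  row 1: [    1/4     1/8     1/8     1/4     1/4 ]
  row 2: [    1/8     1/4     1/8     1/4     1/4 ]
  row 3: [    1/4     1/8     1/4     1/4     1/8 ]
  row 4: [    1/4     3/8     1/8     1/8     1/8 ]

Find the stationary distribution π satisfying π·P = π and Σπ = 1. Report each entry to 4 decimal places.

Balance equations π_j = Σ_i π_i·P[i][j]:
  π_0 = 1/4·π_0 + 1/4·π_1 + 1/8·π_2 + 1/4·π_3 + 1/4·π_4
  π_1 = 1/4·π_0 + 1/8·π_1 + 1/4·π_2 + 1/8·π_3 + 3/8·π_4
  π_2 = 1/8·π_0 + 1/8·π_1 + 1/8·π_2 + 1/4·π_3 + 1/8·π_4
  π_3 = 1/4·π_0 + 1/4·π_1 + 1/4·π_2 + 1/4·π_3 + 1/8·π_4
  normalize: π_0 + π_1 + π_2 + π_3 + π_4 = 1
Solving the linear system gives exactly π = [1049/4545, 109/505, 698/4545, 1039/4545, 778/4545].

π = [0.2308, 0.2158, 0.1536, 0.2286, 0.1712]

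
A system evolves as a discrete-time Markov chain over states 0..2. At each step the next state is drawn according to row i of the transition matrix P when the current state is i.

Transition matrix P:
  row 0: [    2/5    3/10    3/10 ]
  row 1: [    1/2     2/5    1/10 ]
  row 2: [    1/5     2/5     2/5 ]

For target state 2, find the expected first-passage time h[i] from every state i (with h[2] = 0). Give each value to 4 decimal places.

h = [4.2857, 5.2381, 0.0000]

First-step conditioning: h[2] = 0; for i ≠ 2, h[i] = 1 + Σ_k P[i][k]·h[k].
  h[0] = 1 + 2/5·h[0] + 3/10·h[1]
  h[1] = 1 + 1/2·h[0] + 2/5·h[1]
Solving the 2×2 linear system over states ≠ 2 gives exactly h = [30/7, 110/21, 0] (h[2] = 0 is the target).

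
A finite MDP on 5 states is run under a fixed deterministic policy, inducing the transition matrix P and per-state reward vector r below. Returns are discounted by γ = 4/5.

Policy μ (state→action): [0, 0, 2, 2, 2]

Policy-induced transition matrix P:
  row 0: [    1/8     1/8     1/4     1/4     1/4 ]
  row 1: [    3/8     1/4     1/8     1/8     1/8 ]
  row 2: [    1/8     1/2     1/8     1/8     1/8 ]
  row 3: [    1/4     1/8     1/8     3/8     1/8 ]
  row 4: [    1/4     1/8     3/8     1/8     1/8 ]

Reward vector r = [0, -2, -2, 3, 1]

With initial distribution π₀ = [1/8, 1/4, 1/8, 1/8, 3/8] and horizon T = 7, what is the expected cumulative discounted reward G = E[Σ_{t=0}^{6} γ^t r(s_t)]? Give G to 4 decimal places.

t=0: π = [0.1250, 0.2500, 0.1250, 0.1250, 0.3750], E[r] = 0.0000, γ^t·E[r] = 0.000000, running G = 0.000000
t=1: π = [0.2500, 0.2031, 0.2344, 0.1719, 0.1406], E[r] = -0.2188, γ^t·E[r] = -0.175000, running G = -0.175000
t=2: π = [0.2148, 0.2383, 0.1914, 0.1992, 0.1563], E[r] = -0.1055, γ^t·E[r] = -0.067500, running G = -0.242500
t=3: π = [0.2290, 0.2266, 0.1909, 0.2017, 0.1519], E[r] = -0.0781, γ^t·E[r] = -0.040000, running G = -0.282500
t=4: π = [0.2258, 0.2249, 0.1916, 0.2040, 0.1536], E[r] = -0.0673, γ^t·E[r] = -0.027550, running G = -0.310050
t=5: π = [0.2259, 0.2250, 0.1916, 0.2042, 0.1532], E[r] = -0.0672, γ^t·E[r] = -0.022035, running G = -0.332085
t=6: π = [0.2259, 0.2250, 0.1915, 0.2043, 0.1532], E[r] = -0.0669, γ^t·E[r] = -0.017542, running G = -0.349627

G = -0.3496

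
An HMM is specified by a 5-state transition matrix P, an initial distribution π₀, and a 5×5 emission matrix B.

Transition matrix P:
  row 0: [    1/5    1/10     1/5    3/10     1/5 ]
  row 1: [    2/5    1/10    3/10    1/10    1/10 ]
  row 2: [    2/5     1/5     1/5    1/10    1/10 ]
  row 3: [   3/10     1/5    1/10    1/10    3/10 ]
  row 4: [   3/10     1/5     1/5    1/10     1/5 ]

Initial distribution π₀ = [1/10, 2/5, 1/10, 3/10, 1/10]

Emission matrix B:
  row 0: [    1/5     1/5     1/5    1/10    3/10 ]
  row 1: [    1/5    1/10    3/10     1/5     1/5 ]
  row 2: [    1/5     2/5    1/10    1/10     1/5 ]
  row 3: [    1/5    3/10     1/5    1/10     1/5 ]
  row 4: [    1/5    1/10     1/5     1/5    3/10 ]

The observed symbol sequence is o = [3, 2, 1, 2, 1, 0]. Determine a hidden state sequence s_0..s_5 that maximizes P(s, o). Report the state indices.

path = [1, 0, 3, 1, 2, 0]

t=0: δ = [1.000e-02, 8.000e-02, 1.000e-02, 3.000e-02, 2.000e-02]  (obs o_0=3)
t=1: δ = [6.400e-03, 2.400e-03, 2.400e-03, 1.600e-03, 1.800e-03]  ψ = [1, 1, 1, 1, 3]  (obs o_1=2)
t=2: δ = [2.560e-04, 6.400e-05, 5.120e-04, 5.760e-04, 1.280e-04]  ψ = [0, 0, 0, 0, 0]  (obs o_2=1)
t=3: δ = [4.096e-05, 3.456e-05, 1.024e-05, 1.536e-05, 3.456e-05]  ψ = [2, 3, 2, 0, 3]  (obs o_3=2)
t=4: δ = [2.765e-06, 6.912e-07, 4.147e-06, 3.686e-06, 8.192e-07]  ψ = [1, 4, 1, 0, 0]  (obs o_4=1)
t=5: δ = [3.318e-07, 1.659e-07, 1.659e-07, 1.659e-07, 2.212e-07]  ψ = [2, 2, 2, 0, 3]  (obs o_5=0)
backtrack: best end state = 0; path = [1, 0, 3, 1, 2, 0]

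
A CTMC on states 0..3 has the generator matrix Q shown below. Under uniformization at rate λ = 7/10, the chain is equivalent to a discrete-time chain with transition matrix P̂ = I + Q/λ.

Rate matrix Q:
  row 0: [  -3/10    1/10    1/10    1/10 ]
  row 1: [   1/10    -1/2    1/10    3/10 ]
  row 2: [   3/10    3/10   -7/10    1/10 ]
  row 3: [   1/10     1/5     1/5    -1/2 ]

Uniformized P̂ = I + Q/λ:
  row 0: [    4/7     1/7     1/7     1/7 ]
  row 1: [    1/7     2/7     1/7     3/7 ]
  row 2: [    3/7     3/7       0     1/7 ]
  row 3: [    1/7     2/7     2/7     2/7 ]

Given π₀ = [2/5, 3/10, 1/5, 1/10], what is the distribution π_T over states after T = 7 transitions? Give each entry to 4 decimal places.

t=0: π = [0.4000, 0.3000, 0.2000, 0.1000]
t=1: π = [0.3714, 0.2571, 0.1286, 0.2429]
t=2: π = [0.3388, 0.2510, 0.1592, 0.2510]
t=3: π = [0.3335, 0.2601, 0.1560, 0.2504]
t=4: π = [0.3304, 0.2603, 0.1564, 0.2529]
t=5: π = [0.3291, 0.2609, 0.1567, 0.2534]
t=6: π = [0.3287, 0.2611, 0.1567, 0.2536]
t=7: π = [0.3285, 0.2611, 0.1567, 0.2537]

π = [0.3285, 0.2611, 0.1567, 0.2537]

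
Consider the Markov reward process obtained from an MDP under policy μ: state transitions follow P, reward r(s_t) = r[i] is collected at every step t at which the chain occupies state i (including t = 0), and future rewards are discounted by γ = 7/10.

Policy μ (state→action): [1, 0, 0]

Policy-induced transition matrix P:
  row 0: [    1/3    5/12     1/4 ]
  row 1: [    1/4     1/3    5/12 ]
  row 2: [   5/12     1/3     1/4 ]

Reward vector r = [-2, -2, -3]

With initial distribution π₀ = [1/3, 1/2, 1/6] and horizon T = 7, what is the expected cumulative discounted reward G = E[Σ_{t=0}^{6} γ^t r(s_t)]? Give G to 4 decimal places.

t=0: π = [0.3333, 0.5000, 0.1667], E[r] = -2.1667, γ^t·E[r] = -2.166667, running G = -2.166667
t=1: π = [0.3056, 0.3611, 0.3333], E[r] = -2.3333, γ^t·E[r] = -1.633333, running G = -3.800000
t=2: π = [0.3310, 0.3588, 0.3102], E[r] = -2.3102, γ^t·E[r] = -1.131991, running G = -4.931991
t=3: π = [0.3293, 0.3609, 0.3098], E[r] = -2.3098, γ^t·E[r] = -0.792261, running G = -5.724252
t=4: π = [0.3291, 0.3608, 0.3102], E[r] = -2.3102, γ^t·E[r] = -0.554668, running G = -6.278920
t=5: π = [0.3291, 0.3608, 0.3101], E[r] = -2.3101, γ^t·E[r] = -0.388263, running G = -6.667183
t=6: π = [0.3291, 0.3608, 0.3101], E[r] = -2.3101, γ^t·E[r] = -0.271784, running G = -6.938967

G = -6.9390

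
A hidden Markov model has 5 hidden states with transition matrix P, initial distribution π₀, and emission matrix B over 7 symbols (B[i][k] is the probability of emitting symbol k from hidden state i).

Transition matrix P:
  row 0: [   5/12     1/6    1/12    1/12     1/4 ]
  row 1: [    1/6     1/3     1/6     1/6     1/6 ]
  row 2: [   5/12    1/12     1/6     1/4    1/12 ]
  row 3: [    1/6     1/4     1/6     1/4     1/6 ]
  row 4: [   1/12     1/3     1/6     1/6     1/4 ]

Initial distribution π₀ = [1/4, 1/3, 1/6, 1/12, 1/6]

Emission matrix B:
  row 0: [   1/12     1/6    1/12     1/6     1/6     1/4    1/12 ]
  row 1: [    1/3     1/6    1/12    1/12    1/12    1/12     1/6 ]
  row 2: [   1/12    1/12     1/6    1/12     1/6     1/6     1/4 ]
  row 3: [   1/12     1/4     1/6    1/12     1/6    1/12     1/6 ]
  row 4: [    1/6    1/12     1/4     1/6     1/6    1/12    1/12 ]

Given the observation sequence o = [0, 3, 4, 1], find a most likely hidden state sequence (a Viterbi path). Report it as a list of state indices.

t=0: δ = [2.083e-02, 1.111e-01, 1.389e-02, 6.944e-03, 2.778e-02]  (obs o_0=0)
t=1: δ = [3.086e-03, 3.086e-03, 1.543e-03, 1.543e-03, 3.086e-03]  ψ = [1, 1, 1, 1, 1]  (obs o_1=3)
t=2: δ = [2.143e-04, 8.573e-05, 8.573e-05, 8.573e-05, 1.286e-04]  ψ = [0, 1, 1, 1, 0]  (obs o_2=4)
t=3: δ = [1.488e-05, 7.144e-06, 1.786e-06, 5.358e-06, 4.465e-06]  ψ = [0, 4, 4, 2, 0]  (obs o_3=1)
backtrack: best end state = 0; path = [1, 0, 0, 0]

path = [1, 0, 0, 0]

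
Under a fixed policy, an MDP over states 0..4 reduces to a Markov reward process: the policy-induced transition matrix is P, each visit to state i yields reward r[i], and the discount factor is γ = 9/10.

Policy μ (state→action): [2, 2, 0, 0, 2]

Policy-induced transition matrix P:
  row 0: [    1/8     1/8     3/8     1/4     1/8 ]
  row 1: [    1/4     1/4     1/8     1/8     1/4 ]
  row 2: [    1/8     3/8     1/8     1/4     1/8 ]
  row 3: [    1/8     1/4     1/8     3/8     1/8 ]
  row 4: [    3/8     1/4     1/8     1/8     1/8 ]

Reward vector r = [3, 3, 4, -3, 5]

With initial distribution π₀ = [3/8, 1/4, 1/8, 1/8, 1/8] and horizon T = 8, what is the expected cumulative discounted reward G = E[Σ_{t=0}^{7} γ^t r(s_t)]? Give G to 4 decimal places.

G = 12.6391

t=0: π = [0.3750, 0.2500, 0.1250, 0.1250, 0.1250], E[r] = 2.6250, γ^t·E[r] = 2.625000, running G = 2.625000
t=1: π = [0.1875, 0.2188, 0.2188, 0.2188, 0.1563], E[r] = 2.2188, γ^t·E[r] = 1.996875, running G = 4.621875
t=2: π = [0.1914, 0.2539, 0.1719, 0.2305, 0.1523], E[r] = 2.0938, γ^t·E[r] = 1.695938, running G = 6.317813
t=3: π = [0.1948, 0.2476, 0.1729, 0.2280, 0.1567], E[r] = 2.1182, γ^t·E[r] = 1.544142, running G = 7.861954
t=4: π = [0.1951, 0.2473, 0.1737, 0.2280, 0.1559], E[r] = 2.1178, γ^t·E[r] = 1.389487, running G = 9.251441
t=5: π = [0.1949, 0.2473, 0.1738, 0.2281, 0.1559], E[r] = 2.1170, γ^t·E[r] = 1.250079, running G = 10.501520
t=6: π = [0.1949, 0.2474, 0.1737, 0.2281, 0.1559], E[r] = 2.1169, γ^t·E[r] = 1.125009, running G = 11.626529
t=7: π = [0.1949, 0.2474, 0.1737, 0.2281, 0.1559], E[r] = 2.1169, γ^t·E[r] = 1.012526, running G = 12.639055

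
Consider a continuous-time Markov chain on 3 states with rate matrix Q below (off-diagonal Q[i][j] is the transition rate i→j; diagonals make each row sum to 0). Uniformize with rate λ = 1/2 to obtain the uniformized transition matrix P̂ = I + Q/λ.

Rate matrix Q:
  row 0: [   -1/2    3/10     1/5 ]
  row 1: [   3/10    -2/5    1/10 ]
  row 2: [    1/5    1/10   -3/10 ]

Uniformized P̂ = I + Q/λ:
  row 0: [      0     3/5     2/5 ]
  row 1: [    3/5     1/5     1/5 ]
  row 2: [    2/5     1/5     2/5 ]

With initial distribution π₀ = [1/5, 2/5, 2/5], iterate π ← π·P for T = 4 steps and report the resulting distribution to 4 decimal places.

π = [0.3222, 0.3414, 0.3363]

t=0: π = [0.2000, 0.4000, 0.4000]
t=1: π = [0.4000, 0.2800, 0.3200]
t=2: π = [0.2960, 0.3600, 0.3440]
t=3: π = [0.3536, 0.3184, 0.3280]
t=4: π = [0.3222, 0.3414, 0.3363]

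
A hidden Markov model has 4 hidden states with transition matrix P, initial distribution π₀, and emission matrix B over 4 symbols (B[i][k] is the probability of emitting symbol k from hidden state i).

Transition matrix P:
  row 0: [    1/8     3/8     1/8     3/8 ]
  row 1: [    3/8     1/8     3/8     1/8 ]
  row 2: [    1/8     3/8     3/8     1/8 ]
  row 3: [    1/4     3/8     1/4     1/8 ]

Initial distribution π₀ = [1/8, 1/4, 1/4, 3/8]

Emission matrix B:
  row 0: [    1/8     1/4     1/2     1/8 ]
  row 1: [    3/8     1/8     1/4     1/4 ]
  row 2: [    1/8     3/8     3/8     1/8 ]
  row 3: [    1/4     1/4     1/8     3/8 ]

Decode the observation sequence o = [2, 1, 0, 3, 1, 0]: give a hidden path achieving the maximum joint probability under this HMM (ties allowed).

path = [2, 2, 1, 2, 2, 1]

t=0: δ = [6.250e-02, 6.250e-02, 9.375e-02, 4.688e-02]  (obs o_0=2)
t=1: δ = [5.859e-03, 4.395e-03, 1.318e-02, 5.859e-03]  ψ = [1, 2, 2, 0]  (obs o_1=1)
t=2: δ = [2.060e-04, 1.854e-03, 6.180e-04, 5.493e-04]  ψ = [1, 2, 2, 0]  (obs o_2=0)
t=3: δ = [8.690e-05, 5.794e-05, 8.690e-05, 8.690e-05]  ψ = [1, 1, 1, 1]  (obs o_3=3)
t=4: δ = [5.431e-06, 4.074e-06, 1.222e-05, 8.147e-06]  ψ = [1, 0, 2, 0]  (obs o_4=1)
t=5: δ = [2.546e-07, 1.719e-06, 5.729e-07, 5.092e-07]  ψ = [3, 2, 2, 0]  (obs o_5=0)
backtrack: best end state = 1; path = [2, 2, 1, 2, 2, 1]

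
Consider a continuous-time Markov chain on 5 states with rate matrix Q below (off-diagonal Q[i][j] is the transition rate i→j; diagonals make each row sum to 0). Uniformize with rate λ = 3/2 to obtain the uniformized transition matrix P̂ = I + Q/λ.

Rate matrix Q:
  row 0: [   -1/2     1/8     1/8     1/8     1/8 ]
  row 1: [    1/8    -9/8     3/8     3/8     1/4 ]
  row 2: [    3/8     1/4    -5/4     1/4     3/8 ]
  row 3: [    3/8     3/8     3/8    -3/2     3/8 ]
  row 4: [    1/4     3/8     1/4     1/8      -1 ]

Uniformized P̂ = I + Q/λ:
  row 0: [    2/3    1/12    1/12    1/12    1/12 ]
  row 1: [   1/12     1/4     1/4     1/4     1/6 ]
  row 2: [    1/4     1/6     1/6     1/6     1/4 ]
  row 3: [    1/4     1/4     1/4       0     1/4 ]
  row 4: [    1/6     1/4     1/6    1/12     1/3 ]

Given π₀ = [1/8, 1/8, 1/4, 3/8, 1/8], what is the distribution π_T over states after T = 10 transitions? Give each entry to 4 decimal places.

t=0: π = [0.1250, 0.1250, 0.2500, 0.3750, 0.1250]
t=1: π = [0.2708, 0.2083, 0.1979, 0.0938, 0.2292]
t=2: π = [0.3090, 0.1884, 0.1693, 0.1267, 0.2066]
t=3: π = [0.3302, 0.1844, 0.1672, 0.1183, 0.2000]
t=4: π = [0.3402, 0.1810, 0.1644, 0.1181, 0.1963]
t=5: π = [0.3452, 0.1796, 0.1633, 0.1174, 0.1946]
t=6: π = [0.3477, 0.1789, 0.1626, 0.1171, 0.1937]
t=7: π = [0.3489, 0.1785, 0.1624, 0.1169, 0.1933]
t=8: π = [0.3495, 0.1783, 0.1622, 0.1169, 0.1931]
t=9: π = [0.3498, 0.1782, 0.1621, 0.1168, 0.1930]
t=10: π = [0.3500, 0.1782, 0.1621, 0.1168, 0.1929]

π = [0.3500, 0.1782, 0.1621, 0.1168, 0.1929]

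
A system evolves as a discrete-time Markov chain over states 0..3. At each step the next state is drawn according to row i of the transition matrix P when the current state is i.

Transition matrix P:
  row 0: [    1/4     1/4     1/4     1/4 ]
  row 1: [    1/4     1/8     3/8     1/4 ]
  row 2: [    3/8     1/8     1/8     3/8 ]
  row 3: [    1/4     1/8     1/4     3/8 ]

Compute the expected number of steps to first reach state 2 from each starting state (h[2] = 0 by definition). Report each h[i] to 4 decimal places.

First-step conditioning: h[2] = 0; for i ≠ 2, h[i] = 1 + Σ_k P[i][k]·h[k].
  h[0] = 1 + 1/4·h[0] + 1/4·h[1] + 1/4·h[3]
  h[1] = 1 + 1/4·h[0] + 1/8·h[1] + 1/4·h[3]
  h[3] = 1 + 1/4·h[0] + 1/8·h[1] + 3/8·h[3]
Solving the 3×3 linear system over states ≠ 2 gives exactly h = [84/23, 224/69, 0, 256/69] (h[2] = 0 is the target).

h = [3.6522, 3.2464, 0.0000, 3.7101]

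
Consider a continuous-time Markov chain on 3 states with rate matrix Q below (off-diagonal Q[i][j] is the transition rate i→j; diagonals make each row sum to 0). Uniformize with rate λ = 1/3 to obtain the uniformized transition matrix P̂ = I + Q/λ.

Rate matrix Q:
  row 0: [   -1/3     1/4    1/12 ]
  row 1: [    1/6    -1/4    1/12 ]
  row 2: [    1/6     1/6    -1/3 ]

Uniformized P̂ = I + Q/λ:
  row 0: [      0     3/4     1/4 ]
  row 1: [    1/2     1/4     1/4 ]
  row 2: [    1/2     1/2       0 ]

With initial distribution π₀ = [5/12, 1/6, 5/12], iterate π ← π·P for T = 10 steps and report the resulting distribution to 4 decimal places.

π = [0.3334, 0.4666, 0.2000]

t=0: π = [0.4167, 0.1667, 0.4167]
t=1: π = [0.2917, 0.5625, 0.1458]
t=2: π = [0.3542, 0.4323, 0.2135]
t=3: π = [0.3229, 0.4805, 0.1966]
t=4: π = [0.3385, 0.4606, 0.2008]
t=5: π = [0.3307, 0.4695, 0.1998]
t=6: π = [0.3346, 0.4653, 0.2001]
t=7: π = [0.3327, 0.4673, 0.2000]
t=8: π = [0.3337, 0.4663, 0.2000]
t=9: π = [0.3332, 0.4668, 0.2000]
t=10: π = [0.3334, 0.4666, 0.2000]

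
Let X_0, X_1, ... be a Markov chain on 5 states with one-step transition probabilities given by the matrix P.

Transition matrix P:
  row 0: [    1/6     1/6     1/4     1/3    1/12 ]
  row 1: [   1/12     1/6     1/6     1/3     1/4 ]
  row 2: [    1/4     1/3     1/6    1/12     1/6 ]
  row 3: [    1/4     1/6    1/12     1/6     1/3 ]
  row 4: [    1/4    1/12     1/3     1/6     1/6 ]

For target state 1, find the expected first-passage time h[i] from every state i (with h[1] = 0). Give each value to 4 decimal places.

First-step conditioning: h[1] = 0; for i ≠ 1, h[i] = 1 + Σ_k P[i][k]·h[k].
  h[0] = 1 + 1/6·h[0] + 1/4·h[2] + 1/3·h[3] + 1/12·h[4]
  h[2] = 1 + 1/4·h[0] + 1/6·h[2] + 1/12·h[3] + 1/6·h[4]
  h[3] = 1 + 1/4·h[0] + 1/12·h[2] + 1/6·h[3] + 1/3·h[4]
  h[4] = 1 + 1/4·h[0] + 1/3·h[2] + 1/6·h[3] + 1/6·h[4]
Solving the 4×4 linear system over states ≠ 1 gives exactly h = [1604/301, 0, 1352/301, 1664/301, 1716/301] (h[1] = 0 is the target).

h = [5.3289, 0.0000, 4.4917, 5.5282, 5.7010]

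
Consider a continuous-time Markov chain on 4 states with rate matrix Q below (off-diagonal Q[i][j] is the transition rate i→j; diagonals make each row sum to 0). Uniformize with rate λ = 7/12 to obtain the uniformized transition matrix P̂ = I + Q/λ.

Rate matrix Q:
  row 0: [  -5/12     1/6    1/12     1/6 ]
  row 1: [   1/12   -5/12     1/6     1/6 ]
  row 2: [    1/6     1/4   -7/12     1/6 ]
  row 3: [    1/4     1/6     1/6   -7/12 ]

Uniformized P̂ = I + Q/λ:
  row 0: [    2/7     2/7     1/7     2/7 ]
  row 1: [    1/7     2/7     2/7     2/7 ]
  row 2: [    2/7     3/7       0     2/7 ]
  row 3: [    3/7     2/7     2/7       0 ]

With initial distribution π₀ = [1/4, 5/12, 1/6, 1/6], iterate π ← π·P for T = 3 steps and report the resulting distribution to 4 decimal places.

t=0: π = [0.2500, 0.4167, 0.1667, 0.1667]
t=1: π = [0.2500, 0.3095, 0.2024, 0.2381]
t=2: π = [0.2755, 0.3146, 0.1922, 0.2177]
t=3: π = [0.2719, 0.3132, 0.1914, 0.2235]

π = [0.2719, 0.3132, 0.1914, 0.2235]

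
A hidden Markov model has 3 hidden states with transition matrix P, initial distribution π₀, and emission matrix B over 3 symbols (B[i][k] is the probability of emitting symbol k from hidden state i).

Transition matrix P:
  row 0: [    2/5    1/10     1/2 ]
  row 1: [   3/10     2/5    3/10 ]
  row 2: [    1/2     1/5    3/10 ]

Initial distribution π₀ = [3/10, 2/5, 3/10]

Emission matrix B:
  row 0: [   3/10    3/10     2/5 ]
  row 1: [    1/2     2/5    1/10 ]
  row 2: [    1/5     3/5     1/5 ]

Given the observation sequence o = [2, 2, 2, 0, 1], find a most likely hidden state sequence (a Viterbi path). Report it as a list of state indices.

t=0: δ = [1.200e-01, 4.000e-02, 6.000e-02]  (obs o_0=2)
t=1: δ = [1.920e-02, 1.600e-03, 1.200e-02]  ψ = [0, 1, 0]  (obs o_1=2)
t=2: δ = [3.072e-03, 2.400e-04, 1.920e-03]  ψ = [0, 2, 0]  (obs o_2=2)
t=3: δ = [3.686e-04, 1.920e-04, 3.072e-04]  ψ = [0, 2, 0]  (obs o_3=0)
t=4: δ = [4.608e-05, 3.072e-05, 1.106e-04]  ψ = [2, 1, 0]  (obs o_4=1)
backtrack: best end state = 2; path = [0, 0, 0, 0, 2]

path = [0, 0, 0, 0, 2]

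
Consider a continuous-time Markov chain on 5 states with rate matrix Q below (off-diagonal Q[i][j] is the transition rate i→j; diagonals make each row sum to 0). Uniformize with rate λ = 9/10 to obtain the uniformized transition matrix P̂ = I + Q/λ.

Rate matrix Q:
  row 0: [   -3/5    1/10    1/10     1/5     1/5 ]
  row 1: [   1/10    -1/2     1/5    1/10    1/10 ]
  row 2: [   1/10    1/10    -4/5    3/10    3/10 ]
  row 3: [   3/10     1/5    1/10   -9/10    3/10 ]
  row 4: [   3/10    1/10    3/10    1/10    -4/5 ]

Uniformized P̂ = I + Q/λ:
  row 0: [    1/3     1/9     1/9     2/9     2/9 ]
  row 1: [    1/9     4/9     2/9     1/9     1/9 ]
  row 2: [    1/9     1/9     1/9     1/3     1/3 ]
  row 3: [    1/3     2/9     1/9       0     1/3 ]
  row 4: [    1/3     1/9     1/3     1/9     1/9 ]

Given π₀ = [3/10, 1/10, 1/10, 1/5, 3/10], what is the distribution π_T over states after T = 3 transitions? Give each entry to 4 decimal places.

π = [0.2535, 0.1908, 0.1797, 0.1598, 0.2162]

t=0: π = [0.3000, 0.1000, 0.1000, 0.2000, 0.3000]
t=1: π = [0.2889, 0.1667, 0.1889, 0.1444, 0.2111]
t=2: π = [0.2543, 0.1827, 0.1765, 0.1691, 0.2173]
t=3: π = [0.2535, 0.1908, 0.1797, 0.1598, 0.2162]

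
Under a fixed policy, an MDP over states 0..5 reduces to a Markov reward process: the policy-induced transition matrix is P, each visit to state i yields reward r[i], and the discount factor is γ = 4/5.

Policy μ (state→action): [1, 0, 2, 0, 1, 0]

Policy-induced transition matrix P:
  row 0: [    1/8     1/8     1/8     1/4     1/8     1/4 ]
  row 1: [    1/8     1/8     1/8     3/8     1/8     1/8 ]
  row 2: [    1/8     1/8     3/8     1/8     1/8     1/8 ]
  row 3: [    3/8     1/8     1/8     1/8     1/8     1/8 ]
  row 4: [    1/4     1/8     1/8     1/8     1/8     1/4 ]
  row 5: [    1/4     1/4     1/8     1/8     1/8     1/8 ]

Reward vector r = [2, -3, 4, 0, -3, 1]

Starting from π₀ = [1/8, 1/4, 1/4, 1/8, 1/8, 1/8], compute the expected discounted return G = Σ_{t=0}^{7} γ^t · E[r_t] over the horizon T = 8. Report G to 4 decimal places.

G = 1.6905

t=0: π = [0.1250, 0.2500, 0.2500, 0.1250, 0.1250, 0.1250], E[r] = 0.2500, γ^t·E[r] = 0.250000, running G = 0.250000
t=1: π = [0.1875, 0.1406, 0.1875, 0.2031, 0.1250, 0.1563], E[r] = 0.4844, γ^t·E[r] = 0.387500, running G = 0.637500
t=2: π = [0.2109, 0.1445, 0.1719, 0.1836, 0.1250, 0.1641], E[r] = 0.4648, γ^t·E[r] = 0.297500, running G = 0.935000
t=3: π = [0.2070, 0.1455, 0.1680, 0.1875, 0.1250, 0.1670], E[r] = 0.4414, γ^t·E[r] = 0.226000, running G = 1.161000
t=4: π = [0.2084, 0.1459, 0.1670, 0.1873, 0.1250, 0.1665], E[r] = 0.4386, γ^t·E[r] = 0.179650, running G = 1.340650
t=5: π = [0.2083, 0.1458, 0.1667, 0.1875, 0.1250, 0.1667], E[r] = 0.4377, γ^t·E[r] = 0.143435, running G = 1.484085
t=6: π = [0.2083, 0.1458, 0.1667, 0.1875, 0.1250, 0.1667], E[r] = 0.4376, γ^t·E[r] = 0.114709, running G = 1.598794
t=7: π = [0.2083, 0.1458, 0.1667, 0.1875, 0.1250, 0.1667], E[r] = 0.4375, γ^t·E[r] = 0.091753, running G = 1.690547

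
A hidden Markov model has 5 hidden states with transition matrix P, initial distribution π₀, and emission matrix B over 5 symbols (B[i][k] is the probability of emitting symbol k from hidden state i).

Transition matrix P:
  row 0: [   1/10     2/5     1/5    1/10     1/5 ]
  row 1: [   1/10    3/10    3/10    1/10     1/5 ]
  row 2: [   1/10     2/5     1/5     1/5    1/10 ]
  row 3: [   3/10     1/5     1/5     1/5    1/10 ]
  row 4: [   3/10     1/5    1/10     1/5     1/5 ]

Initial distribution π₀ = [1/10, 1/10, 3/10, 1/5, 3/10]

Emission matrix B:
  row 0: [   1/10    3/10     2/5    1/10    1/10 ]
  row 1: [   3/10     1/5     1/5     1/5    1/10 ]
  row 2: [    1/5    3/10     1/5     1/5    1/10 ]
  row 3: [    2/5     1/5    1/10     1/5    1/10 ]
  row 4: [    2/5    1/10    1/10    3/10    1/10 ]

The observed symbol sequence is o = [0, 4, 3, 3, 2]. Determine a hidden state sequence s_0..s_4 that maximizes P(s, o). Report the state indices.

path = [4, 0, 1, 4, 0]

t=0: δ = [1.000e-02, 3.000e-02, 6.000e-02, 8.000e-02, 1.200e-01]  (obs o_0=0)
t=1: δ = [3.600e-03, 2.400e-03, 1.600e-03, 2.400e-03, 2.400e-03]  ψ = [4, 2, 3, 4, 4]  (obs o_1=4)
t=2: δ = [7.200e-05, 2.880e-04, 1.440e-04, 9.600e-05, 2.160e-04]  ψ = [3, 0, 0, 3, 0]  (obs o_2=3)
t=3: δ = [6.480e-06, 1.728e-05, 1.728e-05, 8.640e-06, 1.728e-05]  ψ = [4, 1, 1, 4, 1]  (obs o_3=3)
t=4: δ = [2.074e-06, 1.382e-06, 1.037e-06, 3.456e-07, 3.456e-07]  ψ = [4, 2, 1, 2, 1]  (obs o_4=2)
backtrack: best end state = 0; path = [4, 0, 1, 4, 0]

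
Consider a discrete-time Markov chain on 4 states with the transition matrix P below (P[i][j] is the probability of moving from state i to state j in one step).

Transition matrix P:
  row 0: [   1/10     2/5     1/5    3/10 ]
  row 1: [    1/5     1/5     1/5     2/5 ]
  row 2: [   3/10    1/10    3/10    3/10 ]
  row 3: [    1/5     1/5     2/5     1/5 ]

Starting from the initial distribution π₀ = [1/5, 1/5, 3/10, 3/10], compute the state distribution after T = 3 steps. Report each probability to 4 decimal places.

t=0: π = [0.2000, 0.2000, 0.3000, 0.3000]
t=1: π = [0.2100, 0.2100, 0.2900, 0.2900]
t=2: π = [0.2080, 0.2130, 0.2870, 0.2920]
t=3: π = [0.2079, 0.2129, 0.2871, 0.2921]

π = [0.2079, 0.2129, 0.2871, 0.2921]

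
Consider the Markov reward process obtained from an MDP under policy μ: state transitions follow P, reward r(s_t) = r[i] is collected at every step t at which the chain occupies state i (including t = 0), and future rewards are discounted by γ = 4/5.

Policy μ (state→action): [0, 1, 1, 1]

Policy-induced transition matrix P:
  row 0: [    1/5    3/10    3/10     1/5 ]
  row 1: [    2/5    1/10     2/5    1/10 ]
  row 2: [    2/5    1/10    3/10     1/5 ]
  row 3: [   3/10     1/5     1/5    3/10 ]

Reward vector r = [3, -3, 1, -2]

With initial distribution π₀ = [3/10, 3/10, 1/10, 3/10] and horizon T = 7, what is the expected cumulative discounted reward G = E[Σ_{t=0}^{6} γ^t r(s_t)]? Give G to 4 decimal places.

t=0: π = [0.3000, 0.3000, 0.1000, 0.3000], E[r] = -0.5000, γ^t·E[r] = -0.500000, running G = -0.500000
t=1: π = [0.3100, 0.1900, 0.3000, 0.2000], E[r] = 0.2600, γ^t·E[r] = 0.208000, running G = -0.292000
t=2: π = [0.3180, 0.1820, 0.2990, 0.2010], E[r] = 0.3050, γ^t·E[r] = 0.195200, running G = -0.096800
t=3: π = [0.3163, 0.1837, 0.2981, 0.2019], E[r] = 0.2921, γ^t·E[r] = 0.149555, running G = 0.052755
t=4: π = [0.3166, 0.1835, 0.2982, 0.2018], E[r] = 0.2938, γ^t·E[r] = 0.120357, running G = 0.173112
t=5: π = [0.3165, 0.1835, 0.2982, 0.2018], E[r] = 0.2935, γ^t·E[r] = 0.096186, running G = 0.269298
t=6: π = [0.3165, 0.1835, 0.2982, 0.2018], E[r] = 0.2936, γ^t·E[r] = 0.076961, running G = 0.346260

G = 0.3463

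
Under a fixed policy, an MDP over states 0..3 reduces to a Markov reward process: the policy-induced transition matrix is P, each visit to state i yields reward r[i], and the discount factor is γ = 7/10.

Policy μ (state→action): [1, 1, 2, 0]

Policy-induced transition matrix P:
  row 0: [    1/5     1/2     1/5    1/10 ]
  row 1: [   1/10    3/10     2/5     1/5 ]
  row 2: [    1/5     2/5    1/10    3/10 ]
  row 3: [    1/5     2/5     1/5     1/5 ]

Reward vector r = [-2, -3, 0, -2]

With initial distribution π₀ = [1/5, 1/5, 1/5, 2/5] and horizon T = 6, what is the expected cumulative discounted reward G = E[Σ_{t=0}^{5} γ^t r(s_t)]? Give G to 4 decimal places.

t=0: π = [0.2000, 0.2000, 0.2000, 0.4000], E[r] = -1.8000, γ^t·E[r] = -1.800000, running G = -1.800000
t=1: π = [0.1800, 0.4000, 0.2200, 0.2000], E[r] = -1.9600, γ^t·E[r] = -1.372000, running G = -3.172000
t=2: π = [0.1600, 0.3780, 0.2580, 0.2040], E[r] = -1.8620, γ^t·E[r] = -0.912380, running G = -4.084380
t=3: π = [0.1622, 0.3782, 0.2498, 0.2098], E[r] = -1.8786, γ^t·E[r] = -0.644360, running G = -4.728740
t=4: π = [0.1622, 0.3784, 0.2507, 0.2088], E[r] = -1.8771, γ^t·E[r] = -0.450687, running G = -5.179427
t=5: π = [0.1622, 0.3784, 0.2506, 0.2088], E[r] = -1.8772, γ^t·E[r] = -0.315493, running G = -5.494919

G = -5.4949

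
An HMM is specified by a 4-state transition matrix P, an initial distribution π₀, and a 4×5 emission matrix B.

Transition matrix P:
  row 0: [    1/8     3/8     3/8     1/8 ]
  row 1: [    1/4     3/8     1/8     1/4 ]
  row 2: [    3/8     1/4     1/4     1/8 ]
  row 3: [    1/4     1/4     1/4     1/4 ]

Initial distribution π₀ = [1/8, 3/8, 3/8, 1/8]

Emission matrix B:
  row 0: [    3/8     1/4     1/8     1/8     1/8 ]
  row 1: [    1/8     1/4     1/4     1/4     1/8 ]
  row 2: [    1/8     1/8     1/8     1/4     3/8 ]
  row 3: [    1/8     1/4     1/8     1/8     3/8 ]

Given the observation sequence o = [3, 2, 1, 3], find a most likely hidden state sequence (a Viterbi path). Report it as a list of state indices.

path = [1, 1, 1, 1]

t=0: δ = [1.562e-02, 9.375e-02, 9.375e-02, 1.562e-02]  (obs o_0=3)
t=1: δ = [4.395e-03, 8.789e-03, 2.930e-03, 2.930e-03]  ψ = [2, 1, 2, 1]  (obs o_1=2)
t=2: δ = [5.493e-04, 8.240e-04, 2.060e-04, 5.493e-04]  ψ = [1, 1, 0, 1]  (obs o_2=1)
t=3: δ = [2.575e-05, 7.725e-05, 5.150e-05, 2.575e-05]  ψ = [1, 1, 0, 1]  (obs o_3=3)
backtrack: best end state = 1; path = [1, 1, 1, 1]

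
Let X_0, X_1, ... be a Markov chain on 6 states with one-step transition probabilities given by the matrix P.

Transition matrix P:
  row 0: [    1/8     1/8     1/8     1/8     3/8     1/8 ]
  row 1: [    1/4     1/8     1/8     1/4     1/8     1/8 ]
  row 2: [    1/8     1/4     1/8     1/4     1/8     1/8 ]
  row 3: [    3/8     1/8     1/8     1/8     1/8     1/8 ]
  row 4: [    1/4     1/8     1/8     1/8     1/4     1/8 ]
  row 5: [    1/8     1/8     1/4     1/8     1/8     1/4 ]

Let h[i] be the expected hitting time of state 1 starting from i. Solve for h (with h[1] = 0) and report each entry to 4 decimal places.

h = [7.0000, 0.0000, 6.1250, 7.0000, 7.0000, 6.8750]

First-step conditioning: h[1] = 0; for i ≠ 1, h[i] = 1 + Σ_k P[i][k]·h[k].
  h[0] = 1 + 1/8·h[0] + 1/8·h[2] + 1/8·h[3] + 3/8·h[4] + 1/8·h[5]
  h[2] = 1 + 1/8·h[0] + 1/8·h[2] + 1/4·h[3] + 1/8·h[4] + 1/8·h[5]
  h[3] = 1 + 3/8·h[0] + 1/8·h[2] + 1/8·h[3] + 1/8·h[4] + 1/8·h[5]
  h[4] = 1 + 1/4·h[0] + 1/8·h[2] + 1/8·h[3] + 1/4·h[4] + 1/8·h[5]
  h[5] = 1 + 1/8·h[0] + 1/4·h[2] + 1/8·h[3] + 1/8·h[4] + 1/4·h[5]
Solving the 5×5 linear system over states ≠ 1 gives exactly h = [7, 0, 49/8, 7, 7, 55/8] (h[1] = 0 is the target).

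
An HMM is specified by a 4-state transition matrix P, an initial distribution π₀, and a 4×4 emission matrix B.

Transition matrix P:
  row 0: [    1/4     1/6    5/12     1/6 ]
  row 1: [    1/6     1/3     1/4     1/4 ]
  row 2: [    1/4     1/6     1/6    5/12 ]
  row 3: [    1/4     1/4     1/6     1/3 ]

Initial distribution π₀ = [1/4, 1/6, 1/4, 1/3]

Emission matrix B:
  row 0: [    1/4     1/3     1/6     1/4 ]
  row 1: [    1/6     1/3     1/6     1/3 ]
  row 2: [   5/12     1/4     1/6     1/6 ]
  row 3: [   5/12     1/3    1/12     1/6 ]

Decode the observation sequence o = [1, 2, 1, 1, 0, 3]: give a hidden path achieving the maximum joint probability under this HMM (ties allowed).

t=0: δ = [8.333e-02, 5.556e-02, 6.250e-02, 1.111e-01]  (obs o_0=1)
t=1: δ = [4.630e-03, 4.630e-03, 5.787e-03, 3.086e-03]  ψ = [3, 3, 0, 3]  (obs o_1=2)
t=2: δ = [4.823e-04, 5.144e-04, 4.823e-04, 8.038e-04]  ψ = [2, 1, 0, 2]  (obs o_2=1)
t=3: δ = [6.698e-05, 6.698e-05, 5.023e-05, 8.931e-05]  ψ = [3, 3, 0, 3]  (obs o_3=1)
t=4: δ = [5.582e-06, 3.721e-06, 1.163e-05, 1.240e-05]  ψ = [3, 1, 0, 3]  (obs o_4=0)
t=5: δ = [7.752e-07, 1.034e-06, 3.876e-07, 8.075e-07]  ψ = [3, 3, 0, 2]  (obs o_5=3)
backtrack: best end state = 1; path = [0, 2, 3, 3, 3, 1]

path = [0, 2, 3, 3, 3, 1]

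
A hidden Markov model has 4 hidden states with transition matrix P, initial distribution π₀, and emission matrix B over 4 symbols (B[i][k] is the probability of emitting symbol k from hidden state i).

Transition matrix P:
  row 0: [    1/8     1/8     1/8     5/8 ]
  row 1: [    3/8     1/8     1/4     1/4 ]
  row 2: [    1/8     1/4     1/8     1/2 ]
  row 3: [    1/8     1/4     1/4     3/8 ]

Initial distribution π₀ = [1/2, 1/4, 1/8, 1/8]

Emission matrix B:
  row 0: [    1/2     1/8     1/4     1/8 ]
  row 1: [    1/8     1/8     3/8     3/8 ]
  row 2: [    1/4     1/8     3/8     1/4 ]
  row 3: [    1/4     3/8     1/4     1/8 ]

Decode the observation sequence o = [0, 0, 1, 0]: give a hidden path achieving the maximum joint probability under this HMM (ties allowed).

path = [0, 3, 3, 3]

t=0: δ = [2.500e-01, 3.125e-02, 3.125e-02, 3.125e-02]  (obs o_0=0)
t=1: δ = [1.562e-02, 3.906e-03, 7.812e-03, 3.906e-02]  ψ = [0, 0, 0, 0]  (obs o_1=0)
t=2: δ = [6.104e-04, 1.221e-03, 1.221e-03, 5.493e-03]  ψ = [3, 3, 3, 3]  (obs o_2=1)
t=3: δ = [3.433e-04, 1.717e-04, 3.433e-04, 5.150e-04]  ψ = [3, 3, 3, 3]  (obs o_3=0)
backtrack: best end state = 3; path = [0, 3, 3, 3]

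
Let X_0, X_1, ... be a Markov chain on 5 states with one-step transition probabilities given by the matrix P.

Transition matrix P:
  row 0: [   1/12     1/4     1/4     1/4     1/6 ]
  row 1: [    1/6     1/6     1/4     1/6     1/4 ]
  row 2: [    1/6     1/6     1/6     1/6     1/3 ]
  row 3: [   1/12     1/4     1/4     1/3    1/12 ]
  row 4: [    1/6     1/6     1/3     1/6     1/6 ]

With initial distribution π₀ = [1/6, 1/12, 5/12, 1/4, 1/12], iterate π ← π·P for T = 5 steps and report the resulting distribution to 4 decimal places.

t=0: π = [0.1667, 0.0833, 0.4167, 0.2500, 0.0833]
t=1: π = [0.1319, 0.2014, 0.2222, 0.2222, 0.2222]
t=2: π = [0.1372, 0.1962, 0.2500, 0.2147, 0.2020]
t=3: π = [0.1373, 0.1960, 0.2460, 0.2139, 0.2068]
t=4: π = [0.1374, 0.1959, 0.2467, 0.2138, 0.2062]
t=5: π = [0.1374, 0.1959, 0.2466, 0.2137, 0.2063]

π = [0.1374, 0.1959, 0.2466, 0.2137, 0.2063]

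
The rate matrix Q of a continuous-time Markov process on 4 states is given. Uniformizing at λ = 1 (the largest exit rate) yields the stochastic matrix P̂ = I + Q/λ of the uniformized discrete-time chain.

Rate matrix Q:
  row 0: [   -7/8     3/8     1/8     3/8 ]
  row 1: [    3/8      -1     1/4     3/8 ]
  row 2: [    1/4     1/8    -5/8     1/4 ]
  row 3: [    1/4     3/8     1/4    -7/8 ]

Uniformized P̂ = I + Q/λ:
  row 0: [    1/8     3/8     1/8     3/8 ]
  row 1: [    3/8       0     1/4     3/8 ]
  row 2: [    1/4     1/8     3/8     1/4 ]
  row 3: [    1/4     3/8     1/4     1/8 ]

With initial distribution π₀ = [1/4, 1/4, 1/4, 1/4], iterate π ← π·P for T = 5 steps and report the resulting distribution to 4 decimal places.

π = [0.2475, 0.2271, 0.2504, 0.2750]

t=0: π = [0.2500, 0.2500, 0.2500, 0.2500]
t=1: π = [0.2500, 0.2188, 0.2500, 0.2813]
t=2: π = [0.2461, 0.2305, 0.2500, 0.2734]
t=3: π = [0.2480, 0.2261, 0.2505, 0.2754]
t=4: π = [0.2473, 0.2276, 0.2503, 0.2748]
t=5: π = [0.2475, 0.2271, 0.2504, 0.2750]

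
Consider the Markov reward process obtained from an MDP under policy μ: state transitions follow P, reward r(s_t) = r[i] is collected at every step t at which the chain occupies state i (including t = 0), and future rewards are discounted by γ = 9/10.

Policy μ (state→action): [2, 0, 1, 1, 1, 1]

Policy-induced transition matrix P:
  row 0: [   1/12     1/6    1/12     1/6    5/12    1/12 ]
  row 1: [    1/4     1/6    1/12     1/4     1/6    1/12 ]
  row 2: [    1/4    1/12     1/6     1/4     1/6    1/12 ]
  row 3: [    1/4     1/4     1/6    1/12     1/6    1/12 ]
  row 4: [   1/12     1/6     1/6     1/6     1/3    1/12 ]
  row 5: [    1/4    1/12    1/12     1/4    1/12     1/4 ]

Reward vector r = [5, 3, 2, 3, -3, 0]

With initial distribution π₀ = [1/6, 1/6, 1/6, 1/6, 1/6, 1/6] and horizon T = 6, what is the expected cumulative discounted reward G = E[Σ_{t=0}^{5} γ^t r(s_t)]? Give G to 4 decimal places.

G = 7.1898

t=0: π = [0.1667, 0.1667, 0.1667, 0.1667, 0.1667, 0.1667], E[r] = 1.6667, γ^t·E[r] = 1.666667, running G = 1.666667
t=1: π = [0.1944, 0.1528, 0.1250, 0.1944, 0.2222, 0.1111], E[r] = 1.5972, γ^t·E[r] = 1.437500, running G = 3.104167
t=2: π = [0.1806, 0.1632, 0.1285, 0.1829, 0.2431, 0.1019], E[r] = 1.4688, γ^t·E[r] = 1.189688, running G = 4.293854
t=3: π = [0.1794, 0.1627, 0.1295, 0.1842, 0.2438, 0.1003], E[r] = 1.4654, γ^t·E[r] = 1.068258, running G = 5.362112
t=4: π = [0.1795, 0.1629, 0.1298, 0.1840, 0.2438, 0.1001], E[r] = 1.4662, γ^t·E[r] = 0.961975, running G = 6.324087
t=5: π = [0.1795, 0.1628, 0.1298, 0.1841, 0.2438, 0.1000], E[r] = 1.4661, γ^t·E[r] = 0.865731, running G = 7.189819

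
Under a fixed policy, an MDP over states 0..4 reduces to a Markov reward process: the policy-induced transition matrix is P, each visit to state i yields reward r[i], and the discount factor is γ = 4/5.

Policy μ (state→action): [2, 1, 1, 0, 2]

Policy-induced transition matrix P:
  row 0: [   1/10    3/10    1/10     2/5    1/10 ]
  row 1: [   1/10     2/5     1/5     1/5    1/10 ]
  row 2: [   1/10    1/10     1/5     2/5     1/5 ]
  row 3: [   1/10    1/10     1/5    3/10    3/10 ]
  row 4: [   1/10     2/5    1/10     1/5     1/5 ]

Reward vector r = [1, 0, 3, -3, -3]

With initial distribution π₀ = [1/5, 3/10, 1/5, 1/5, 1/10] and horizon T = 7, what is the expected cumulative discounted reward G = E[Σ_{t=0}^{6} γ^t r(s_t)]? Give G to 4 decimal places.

t=0: π = [0.2000, 0.3000, 0.2000, 0.2000, 0.1000], E[r] = -0.1000, γ^t·E[r] = -0.100000, running G = -0.100000
t=1: π = [0.1000, 0.2600, 0.1700, 0.3000, 0.1700], E[r] = -0.8000, γ^t·E[r] = -0.640000, running G = -0.740000
t=2: π = [0.1000, 0.2490, 0.1730, 0.2840, 0.1940], E[r] = -0.8150, γ^t·E[r] = -0.521600, running G = -1.261600
t=3: π = [0.1000, 0.2529, 0.1706, 0.2830, 0.1935], E[r] = -0.8177, γ^t·E[r] = -0.418662, running G = -1.680262
t=4: π = [0.1000, 0.2539, 0.1707, 0.2824, 0.1930], E[r] = -0.8143, γ^t·E[r] = -0.333554, running G = -2.013816
t=5: π = [0.1000, 0.2541, 0.1707, 0.2824, 0.1929], E[r] = -0.8136, γ^t·E[r] = -0.266590, running G = -2.280406
t=6: π = [0.1000, 0.2541, 0.1707, 0.2824, 0.1928], E[r] = -0.8135, γ^t·E[r] = -0.213247, running G = -2.493654

G = -2.4937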